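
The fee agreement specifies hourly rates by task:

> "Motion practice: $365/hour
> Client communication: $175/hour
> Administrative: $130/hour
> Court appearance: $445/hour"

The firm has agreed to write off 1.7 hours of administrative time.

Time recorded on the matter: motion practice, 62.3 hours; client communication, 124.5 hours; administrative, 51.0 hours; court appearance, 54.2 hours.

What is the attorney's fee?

Motion practice: 62.3 × $365 = $22,739.50
Client communication: 124.5 × $175 = $21,787.50
Administrative: 51.0 × $130 = $6,630.00
Court appearance: 54.2 × $445 = $24,119.00
Subtotal: $75,276.00
Write-off: 1.7 × $130 = $221.00
Total: $75,276.00 − $221.00 = $75,055.00

$75,055.00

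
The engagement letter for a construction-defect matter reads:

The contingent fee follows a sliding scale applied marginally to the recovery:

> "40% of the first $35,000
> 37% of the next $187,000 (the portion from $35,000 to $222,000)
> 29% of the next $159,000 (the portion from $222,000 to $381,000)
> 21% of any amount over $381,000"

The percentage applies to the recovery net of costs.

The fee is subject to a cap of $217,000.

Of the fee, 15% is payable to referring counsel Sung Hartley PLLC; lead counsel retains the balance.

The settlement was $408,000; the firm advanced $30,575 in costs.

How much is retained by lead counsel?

$109,023.76

Fee base (net of costs): $408,000 − $30,575 = $377,425
First $35,000 at 40% = $14,000.00
Next $187,000 at 37% = $69,190.00
Remaining $155,425 at 29% = $45,073.25
Fee: $14,000.00 + $69,190.00 + $45,073.25 = $128,263.25
$128,263.25 is under the $217,000 cap.
Referral share: 15% of $128,263.25 = $19,239.49; lead counsel retains $128,263.25 − $19,239.49 = $109,023.76.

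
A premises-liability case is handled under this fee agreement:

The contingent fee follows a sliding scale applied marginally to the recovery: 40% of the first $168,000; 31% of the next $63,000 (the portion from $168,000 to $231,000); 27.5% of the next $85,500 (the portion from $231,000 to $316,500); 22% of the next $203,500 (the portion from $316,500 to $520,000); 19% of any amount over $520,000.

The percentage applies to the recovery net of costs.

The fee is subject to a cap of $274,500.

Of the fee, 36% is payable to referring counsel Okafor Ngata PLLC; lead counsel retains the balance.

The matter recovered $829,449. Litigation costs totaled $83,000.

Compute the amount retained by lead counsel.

$126,744.20

Fee base (net of costs): $829,449 − $83,000 = $746,449
First $168,000 at 40% = $67,200.00
Next $63,000 at 31% = $19,530.00
Next $85,500 at 27.5% = $23,512.50
Next $203,500 at 22% = $44,770.00
Remaining $226,449 at 19% = $43,025.31
Fee: $67,200.00 + $19,530.00 + $23,512.50 + $44,770.00 + $43,025.31 = $198,037.81
$198,037.81 is under the $274,500 cap.
Referral share: 36% of $198,037.81 = $71,293.61; lead counsel retains $198,037.81 − $71,293.61 = $126,744.20.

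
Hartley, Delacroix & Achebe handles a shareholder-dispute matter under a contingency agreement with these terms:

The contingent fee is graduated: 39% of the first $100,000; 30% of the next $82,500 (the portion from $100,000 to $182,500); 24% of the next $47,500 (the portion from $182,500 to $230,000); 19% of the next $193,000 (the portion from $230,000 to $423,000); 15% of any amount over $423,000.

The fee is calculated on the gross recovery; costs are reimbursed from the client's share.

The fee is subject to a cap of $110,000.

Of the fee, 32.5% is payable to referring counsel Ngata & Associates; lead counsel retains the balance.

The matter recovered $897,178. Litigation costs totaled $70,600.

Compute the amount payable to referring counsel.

$35,750.00

Fee base is the gross recovery, $897,178; costs are reimbursed separately.
First $100,000 at 39% = $39,000.00
Next $82,500 at 30% = $24,750.00
Next $47,500 at 24% = $11,400.00
Next $193,000 at 19% = $36,670.00
Remaining $474,178 at 15% = $71,126.70
Fee: $39,000.00 + $24,750.00 + $11,400.00 + $36,670.00 + $71,126.70 = $182,946.70
$182,946.70 exceeds the $110,000 cap, so the fee is capped at $110,000.00.
Referral share: 32.5% of $110,000.00 = $35,750.00; lead counsel retains $110,000.00 − $35,750.00 = $74,250.00.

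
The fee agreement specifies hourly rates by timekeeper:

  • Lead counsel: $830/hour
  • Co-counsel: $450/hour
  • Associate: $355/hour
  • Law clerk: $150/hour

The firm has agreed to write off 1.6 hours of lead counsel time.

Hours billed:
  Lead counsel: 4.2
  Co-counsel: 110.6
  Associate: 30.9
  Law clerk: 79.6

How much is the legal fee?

$74,837.50

Lead counsel: 4.2 × $830 = $3,486.00
Co-counsel: 110.6 × $450 = $49,770.00
Associate: 30.9 × $355 = $10,969.50
Law clerk: 79.6 × $150 = $11,940.00
Subtotal: $76,165.50
Write-off: 1.6 × $830 = $1,328.00
Total: $76,165.50 − $1,328.00 = $74,837.50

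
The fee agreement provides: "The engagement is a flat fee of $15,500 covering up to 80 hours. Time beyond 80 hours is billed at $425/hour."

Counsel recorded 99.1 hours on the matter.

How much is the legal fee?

$23,617.50

Flat fee: $15,500.00
Excess hours: 99.1 − 80 = 19.1
Overrun: 19.1 × $425 = $8,117.50
Total: $15,500.00 + $8,117.50 = $23,617.50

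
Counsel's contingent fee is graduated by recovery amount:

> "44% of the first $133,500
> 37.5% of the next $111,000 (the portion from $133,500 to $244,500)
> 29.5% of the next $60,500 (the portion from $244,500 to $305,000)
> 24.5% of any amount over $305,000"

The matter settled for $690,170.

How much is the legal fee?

$212,579.15

First $133,500 at 44% = $58,740.00
Next $111,000 at 37.5% = $41,625.00
Next $60,500 at 29.5% = $17,847.50
Remaining $385,170 at 24.5% = $94,366.65
Fee: $58,740.00 + $41,625.00 + $17,847.50 + $94,366.65 = $212,579.15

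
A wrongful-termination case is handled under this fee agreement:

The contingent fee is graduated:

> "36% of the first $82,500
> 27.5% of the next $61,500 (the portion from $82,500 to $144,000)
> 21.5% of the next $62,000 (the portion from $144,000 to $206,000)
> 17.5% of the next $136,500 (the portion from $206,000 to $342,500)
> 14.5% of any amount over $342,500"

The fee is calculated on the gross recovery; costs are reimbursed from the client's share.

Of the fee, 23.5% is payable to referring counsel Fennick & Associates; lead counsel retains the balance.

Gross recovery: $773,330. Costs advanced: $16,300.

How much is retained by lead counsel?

Fee base is the gross recovery, $773,330; costs are reimbursed separately.
First $82,500 at 36% = $29,700.00
Next $61,500 at 27.5% = $16,912.50
Next $62,000 at 21.5% = $13,330.00
Next $136,500 at 17.5% = $23,887.50
Remaining $430,830 at 14.5% = $62,470.35
Fee: $29,700.00 + $16,912.50 + $13,330.00 + $23,887.50 + $62,470.35 = $146,300.35
Referral share: 23.5% of $146,300.35 = $34,380.58; lead counsel retains $146,300.35 − $34,380.58 = $111,919.77.

$111,919.77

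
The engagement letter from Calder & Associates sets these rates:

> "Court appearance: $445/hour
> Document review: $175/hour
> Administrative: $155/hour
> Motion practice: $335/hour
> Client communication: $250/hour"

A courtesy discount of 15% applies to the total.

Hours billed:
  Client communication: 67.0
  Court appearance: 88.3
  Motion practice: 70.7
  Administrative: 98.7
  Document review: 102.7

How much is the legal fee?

Court appearance: 88.3 × $445 = $39,293.50
Document review: 102.7 × $175 = $17,972.50
Administrative: 98.7 × $155 = $15,298.50
Motion practice: 70.7 × $335 = $23,684.50
Client communication: 67.0 × $250 = $16,750.00
Subtotal: $112,999.00
Less 15% discount: −$16,949.85
Total: $112,999.00 − $16,949.85 = $96,049.15

$96,049.15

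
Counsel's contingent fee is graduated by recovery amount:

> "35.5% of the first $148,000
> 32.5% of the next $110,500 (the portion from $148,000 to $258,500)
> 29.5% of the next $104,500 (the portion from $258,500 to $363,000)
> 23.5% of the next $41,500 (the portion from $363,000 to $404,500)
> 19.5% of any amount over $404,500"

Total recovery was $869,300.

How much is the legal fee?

First $148,000 at 35.5% = $52,540.00
Next $110,500 at 32.5% = $35,912.50
Next $104,500 at 29.5% = $30,827.50
Next $41,500 at 23.5% = $9,752.50
Remaining $464,800 at 19.5% = $90,636.00
Fee: $52,540.00 + $35,912.50 + $30,827.50 + $9,752.50 + $90,636.00 = $219,668.50

$219,668.50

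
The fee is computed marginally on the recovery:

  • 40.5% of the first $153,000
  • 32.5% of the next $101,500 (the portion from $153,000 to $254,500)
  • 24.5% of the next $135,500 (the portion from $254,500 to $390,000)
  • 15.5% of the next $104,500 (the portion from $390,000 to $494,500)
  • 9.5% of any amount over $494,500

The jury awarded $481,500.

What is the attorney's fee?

First $153,000 at 40.5% = $61,965.00
Next $101,500 at 32.5% = $32,987.50
Next $135,500 at 24.5% = $33,197.50
Remaining $91,500 at 15.5% = $14,182.50
Fee: $61,965.00 + $32,987.50 + $33,197.50 + $14,182.50 = $142,332.50

$142,332.50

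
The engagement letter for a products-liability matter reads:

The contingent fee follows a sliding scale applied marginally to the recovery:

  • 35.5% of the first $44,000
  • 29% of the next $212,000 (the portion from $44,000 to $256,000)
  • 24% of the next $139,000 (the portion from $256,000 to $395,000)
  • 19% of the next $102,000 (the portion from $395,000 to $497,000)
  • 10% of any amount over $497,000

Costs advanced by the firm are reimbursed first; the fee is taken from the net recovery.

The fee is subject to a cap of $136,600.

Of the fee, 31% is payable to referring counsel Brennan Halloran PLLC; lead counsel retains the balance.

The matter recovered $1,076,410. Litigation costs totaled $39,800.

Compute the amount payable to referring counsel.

Fee base (net of costs): $1,076,410 − $39,800 = $1,036,610
First $44,000 at 35.5% = $15,620.00
Next $212,000 at 29% = $61,480.00
Next $139,000 at 24% = $33,360.00
Next $102,000 at 19% = $19,380.00
Remaining $539,610 at 10% = $53,961.00
Fee: $15,620.00 + $61,480.00 + $33,360.00 + $19,380.00 + $53,961.00 = $183,801.00
$183,801.00 exceeds the $136,600 cap, so the fee is capped at $136,600.00.
Referral share: 31% of $136,600.00 = $42,346.00; lead counsel retains $136,600.00 − $42,346.00 = $94,254.00.

$42,346.00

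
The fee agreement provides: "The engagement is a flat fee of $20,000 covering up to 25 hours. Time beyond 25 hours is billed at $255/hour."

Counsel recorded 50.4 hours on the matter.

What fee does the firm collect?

Flat fee: $20,000.00
Excess hours: 50.4 − 25 = 25.4
Overrun: 25.4 × $255 = $6,477.00
Total: $20,000.00 + $6,477.00 = $26,477.00

$26,477.00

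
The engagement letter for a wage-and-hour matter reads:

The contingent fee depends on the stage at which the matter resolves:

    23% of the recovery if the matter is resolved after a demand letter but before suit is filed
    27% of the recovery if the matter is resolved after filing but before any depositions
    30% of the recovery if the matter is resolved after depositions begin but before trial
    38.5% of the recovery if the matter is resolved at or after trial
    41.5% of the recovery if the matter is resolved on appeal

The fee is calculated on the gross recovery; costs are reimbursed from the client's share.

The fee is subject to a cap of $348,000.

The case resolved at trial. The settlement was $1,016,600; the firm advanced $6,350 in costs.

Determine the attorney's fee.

Fee base is the gross recovery, $1,016,600; costs are reimbursed separately.
The matter resolved at trial, so the 38.5% rate applies.
$1,016,600 × 38.5% = $391,391.00
$391,391.00 exceeds the $348,000 cap, so the fee is capped at $348,000.00.

$348,000.00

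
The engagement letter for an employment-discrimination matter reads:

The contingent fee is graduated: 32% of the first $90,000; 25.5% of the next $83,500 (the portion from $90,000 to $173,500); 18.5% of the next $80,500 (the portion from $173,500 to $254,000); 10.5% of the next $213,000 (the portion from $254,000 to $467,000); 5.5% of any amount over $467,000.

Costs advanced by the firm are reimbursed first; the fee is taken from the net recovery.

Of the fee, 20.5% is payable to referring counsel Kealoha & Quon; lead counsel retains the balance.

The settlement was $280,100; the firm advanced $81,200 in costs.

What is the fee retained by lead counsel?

Fee base (net of costs): $280,100 − $81,200 = $198,900
First $90,000 at 32% = $28,800.00
Next $83,500 at 25.5% = $21,292.50
Remaining $25,400 at 18.5% = $4,699.00
Fee: $28,800.00 + $21,292.50 + $4,699.00 = $54,791.50
Referral share: 20.5% of $54,791.50 = $11,232.26; lead counsel retains $54,791.50 − $11,232.26 = $43,559.24.

$43,559.24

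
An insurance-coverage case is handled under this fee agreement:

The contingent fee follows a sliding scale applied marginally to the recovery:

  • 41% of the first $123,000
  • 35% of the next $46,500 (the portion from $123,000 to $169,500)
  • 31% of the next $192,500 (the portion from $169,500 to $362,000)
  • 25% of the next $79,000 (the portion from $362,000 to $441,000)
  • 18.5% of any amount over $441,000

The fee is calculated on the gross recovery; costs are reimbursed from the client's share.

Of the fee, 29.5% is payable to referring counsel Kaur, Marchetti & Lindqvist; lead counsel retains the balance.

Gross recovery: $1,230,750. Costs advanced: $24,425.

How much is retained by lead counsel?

Fee base is the gross recovery, $1,230,750; costs are reimbursed separately.
First $123,000 at 41% = $50,430.00
Next $46,500 at 35% = $16,275.00
Next $192,500 at 31% = $59,675.00
Next $79,000 at 25% = $19,750.00
Remaining $789,750 at 18.5% = $146,103.75
Fee: $50,430.00 + $16,275.00 + $59,675.00 + $19,750.00 + $146,103.75 = $292,233.75
Referral share: 29.5% of $292,233.75 = $86,208.96; lead counsel retains $292,233.75 − $86,208.96 = $206,024.79.

$206,024.79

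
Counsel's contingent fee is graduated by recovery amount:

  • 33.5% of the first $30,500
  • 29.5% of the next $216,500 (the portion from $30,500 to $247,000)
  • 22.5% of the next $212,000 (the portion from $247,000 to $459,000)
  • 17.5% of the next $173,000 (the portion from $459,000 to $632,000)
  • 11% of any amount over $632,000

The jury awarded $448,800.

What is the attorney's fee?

$119,490.00

First $30,500 at 33.5% = $10,217.50
Next $216,500 at 29.5% = $63,867.50
Remaining $201,800 at 22.5% = $45,405.00
Fee: $10,217.50 + $63,867.50 + $45,405.00 = $119,490.00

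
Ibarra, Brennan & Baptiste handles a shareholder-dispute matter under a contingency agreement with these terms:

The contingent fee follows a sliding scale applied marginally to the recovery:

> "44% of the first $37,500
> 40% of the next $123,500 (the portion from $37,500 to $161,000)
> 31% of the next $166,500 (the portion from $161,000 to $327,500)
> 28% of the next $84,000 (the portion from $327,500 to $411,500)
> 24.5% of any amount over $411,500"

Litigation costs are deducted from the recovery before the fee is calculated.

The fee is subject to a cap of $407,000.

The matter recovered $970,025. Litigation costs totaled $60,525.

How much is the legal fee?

$263,045.00

Fee base (net of costs): $970,025 − $60,525 = $909,500
First $37,500 at 44% = $16,500.00
Next $123,500 at 40% = $49,400.00
Next $166,500 at 31% = $51,615.00
Next $84,000 at 28% = $23,520.00
Remaining $498,000 at 24.5% = $122,010.00
Fee: $16,500.00 + $49,400.00 + $51,615.00 + $23,520.00 + $122,010.00 = $263,045.00
$263,045.00 is under the $407,000 cap.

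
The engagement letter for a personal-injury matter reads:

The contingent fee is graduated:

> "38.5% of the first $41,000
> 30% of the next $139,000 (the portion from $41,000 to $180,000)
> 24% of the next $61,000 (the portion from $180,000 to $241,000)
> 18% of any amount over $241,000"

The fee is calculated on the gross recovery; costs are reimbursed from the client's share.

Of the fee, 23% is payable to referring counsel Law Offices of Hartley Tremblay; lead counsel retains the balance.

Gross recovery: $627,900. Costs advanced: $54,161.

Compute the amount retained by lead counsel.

Fee base is the gross recovery, $627,900; costs are reimbursed separately.
First $41,000 at 38.5% = $15,785.00
Next $139,000 at 30% = $41,700.00
Next $61,000 at 24% = $14,640.00
Remaining $386,900 at 18% = $69,642.00
Fee: $15,785.00 + $41,700.00 + $14,640.00 + $69,642.00 = $141,767.00
Referral share: 23% of $141,767.00 = $32,606.41; lead counsel retains $141,767.00 − $32,606.41 = $109,160.59.

$109,160.59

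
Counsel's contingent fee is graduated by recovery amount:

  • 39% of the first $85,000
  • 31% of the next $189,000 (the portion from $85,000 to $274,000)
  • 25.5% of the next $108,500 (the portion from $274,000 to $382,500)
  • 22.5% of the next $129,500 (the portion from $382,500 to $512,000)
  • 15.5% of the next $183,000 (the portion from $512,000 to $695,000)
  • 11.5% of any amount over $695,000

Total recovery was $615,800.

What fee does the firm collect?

$164,634.00

First $85,000 at 39% = $33,150.00
Next $189,000 at 31% = $58,590.00
Next $108,500 at 25.5% = $27,667.50
Next $129,500 at 22.5% = $29,137.50
Remaining $103,800 at 15.5% = $16,089.00
Fee: $33,150.00 + $58,590.00 + $27,667.50 + $29,137.50 + $16,089.00 = $164,634.00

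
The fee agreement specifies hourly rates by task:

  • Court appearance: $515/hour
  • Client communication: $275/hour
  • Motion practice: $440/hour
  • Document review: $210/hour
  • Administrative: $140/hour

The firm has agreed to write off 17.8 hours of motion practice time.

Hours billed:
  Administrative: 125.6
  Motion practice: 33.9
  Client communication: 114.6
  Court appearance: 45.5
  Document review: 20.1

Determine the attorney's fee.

Court appearance: 45.5 × $515 = $23,432.50
Client communication: 114.6 × $275 = $31,515.00
Motion practice: 33.9 × $440 = $14,916.00
Document review: 20.1 × $210 = $4,221.00
Administrative: 125.6 × $140 = $17,584.00
Subtotal: $91,668.50
Write-off: 17.8 × $440 = $7,832.00
Total: $91,668.50 − $7,832.00 = $83,836.50

$83,836.50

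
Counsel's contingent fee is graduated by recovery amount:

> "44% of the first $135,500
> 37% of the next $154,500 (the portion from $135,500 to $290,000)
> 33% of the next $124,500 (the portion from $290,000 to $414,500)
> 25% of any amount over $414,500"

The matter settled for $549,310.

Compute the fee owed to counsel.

$191,572.50

First $135,500 at 44% = $59,620.00
Next $154,500 at 37% = $57,165.00
Next $124,500 at 33% = $41,085.00
Remaining $134,810 at 25% = $33,702.50
Fee: $59,620.00 + $57,165.00 + $41,085.00 + $33,702.50 = $191,572.50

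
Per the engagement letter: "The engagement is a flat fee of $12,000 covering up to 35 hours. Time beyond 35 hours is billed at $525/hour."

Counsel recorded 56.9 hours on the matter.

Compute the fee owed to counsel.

$23,497.50

Flat fee: $12,000.00
Excess hours: 56.9 − 35 = 21.9
Overrun: 21.9 × $525 = $11,497.50
Total: $12,000.00 + $11,497.50 = $23,497.50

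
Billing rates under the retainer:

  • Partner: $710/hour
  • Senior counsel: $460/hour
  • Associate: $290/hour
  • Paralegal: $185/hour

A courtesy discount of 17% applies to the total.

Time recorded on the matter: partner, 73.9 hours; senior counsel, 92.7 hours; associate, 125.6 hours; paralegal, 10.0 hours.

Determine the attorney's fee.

$110,709.55

Partner: 73.9 × $710 = $52,469.00
Senior counsel: 92.7 × $460 = $42,642.00
Associate: 125.6 × $290 = $36,424.00
Paralegal: 10.0 × $185 = $1,850.00
Subtotal: $133,385.00
Less 17% discount: −$22,675.45
Total: $133,385.00 − $22,675.45 = $110,709.55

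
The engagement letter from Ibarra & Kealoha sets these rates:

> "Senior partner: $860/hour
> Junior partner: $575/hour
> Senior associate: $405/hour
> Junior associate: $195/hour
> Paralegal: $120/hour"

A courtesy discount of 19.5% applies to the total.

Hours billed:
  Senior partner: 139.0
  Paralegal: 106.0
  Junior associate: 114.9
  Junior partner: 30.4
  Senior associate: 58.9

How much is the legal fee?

Senior partner: 139.0 × $860 = $119,540.00
Junior partner: 30.4 × $575 = $17,480.00
Senior associate: 58.9 × $405 = $23,854.50
Junior associate: 114.9 × $195 = $22,405.50
Paralegal: 106.0 × $120 = $12,720.00
Subtotal: $196,000.00
Less 19.5% discount: −$38,220.00
Total: $196,000.00 − $38,220.00 = $157,780.00

$157,780.00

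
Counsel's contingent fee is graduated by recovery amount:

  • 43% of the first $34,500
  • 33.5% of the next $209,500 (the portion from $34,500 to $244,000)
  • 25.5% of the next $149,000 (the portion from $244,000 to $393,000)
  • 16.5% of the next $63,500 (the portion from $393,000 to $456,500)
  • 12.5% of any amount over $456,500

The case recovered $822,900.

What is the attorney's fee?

$179,290.00

First $34,500 at 43% = $14,835.00
Next $209,500 at 33.5% = $70,182.50
Next $149,000 at 25.5% = $37,995.00
Next $63,500 at 16.5% = $10,477.50
Remaining $366,400 at 12.5% = $45,800.00
Fee: $14,835.00 + $70,182.50 + $37,995.00 + $10,477.50 + $45,800.00 = $179,290.00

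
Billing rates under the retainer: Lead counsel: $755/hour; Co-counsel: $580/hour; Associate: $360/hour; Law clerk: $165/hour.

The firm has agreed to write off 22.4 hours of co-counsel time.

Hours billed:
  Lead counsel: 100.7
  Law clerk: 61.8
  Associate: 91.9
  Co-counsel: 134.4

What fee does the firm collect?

$184,269.50

Lead counsel: 100.7 × $755 = $76,028.50
Co-counsel: 134.4 × $580 = $77,952.00
Associate: 91.9 × $360 = $33,084.00
Law clerk: 61.8 × $165 = $10,197.00
Subtotal: $197,261.50
Write-off: 22.4 × $580 = $12,992.00
Total: $197,261.50 − $12,992.00 = $184,269.50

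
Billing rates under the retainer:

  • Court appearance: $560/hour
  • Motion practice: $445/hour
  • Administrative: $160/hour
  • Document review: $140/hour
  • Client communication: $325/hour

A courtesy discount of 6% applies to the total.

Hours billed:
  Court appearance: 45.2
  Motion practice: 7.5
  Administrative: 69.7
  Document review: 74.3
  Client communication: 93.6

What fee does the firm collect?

Court appearance: 45.2 × $560 = $25,312.00
Motion practice: 7.5 × $445 = $3,337.50
Administrative: 69.7 × $160 = $11,152.00
Document review: 74.3 × $140 = $10,402.00
Client communication: 93.6 × $325 = $30,420.00
Subtotal: $80,623.50
Less 6% discount: −$4,837.41
Total: $80,623.50 − $4,837.41 = $75,786.09

$75,786.09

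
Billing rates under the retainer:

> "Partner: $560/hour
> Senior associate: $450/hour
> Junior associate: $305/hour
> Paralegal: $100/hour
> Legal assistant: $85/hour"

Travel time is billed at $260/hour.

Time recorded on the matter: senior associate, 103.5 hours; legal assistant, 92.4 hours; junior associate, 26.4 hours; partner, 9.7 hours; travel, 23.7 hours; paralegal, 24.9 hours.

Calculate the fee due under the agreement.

Partner: 9.7 × $560 = $5,432.00
Senior associate: 103.5 × $450 = $46,575.00
Junior associate: 26.4 × $305 = $8,052.00
Paralegal: 24.9 × $100 = $2,490.00
Legal assistant: 92.4 × $85 = $7,854.00
Subtotal: $5,432.00 + $46,575.00 + $8,052.00 + $2,490.00 + $7,854.00 = $70,403.00
Travel: 23.7 × $260 = $6,162.00
Total: $70,403.00 + $6,162.00 = $76,565.00

$76,565.00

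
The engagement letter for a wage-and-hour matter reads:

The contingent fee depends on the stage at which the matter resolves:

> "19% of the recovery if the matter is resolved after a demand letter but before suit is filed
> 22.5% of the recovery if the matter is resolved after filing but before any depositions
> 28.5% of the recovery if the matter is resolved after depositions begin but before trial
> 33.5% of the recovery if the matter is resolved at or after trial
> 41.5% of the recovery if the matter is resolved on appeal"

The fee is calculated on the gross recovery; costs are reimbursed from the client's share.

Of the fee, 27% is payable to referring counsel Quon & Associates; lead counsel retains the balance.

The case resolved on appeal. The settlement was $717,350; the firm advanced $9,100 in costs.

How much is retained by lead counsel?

$217,321.18

Fee base is the gross recovery, $717,350; costs are reimbursed separately.
The matter resolved on appeal, so the 41.5% rate applies.
$717,350 × 41.5% = $297,700.25
Referral share: 27% of $297,700.25 = $80,379.07; lead counsel retains $297,700.25 − $80,379.07 = $217,321.18.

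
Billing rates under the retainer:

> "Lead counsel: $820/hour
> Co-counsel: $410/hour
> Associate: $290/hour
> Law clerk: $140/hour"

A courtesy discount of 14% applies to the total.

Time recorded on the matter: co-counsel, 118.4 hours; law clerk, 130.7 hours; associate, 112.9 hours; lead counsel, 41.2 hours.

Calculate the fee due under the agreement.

$114,695.62

Lead counsel: 41.2 × $820 = $33,784.00
Co-counsel: 118.4 × $410 = $48,544.00
Associate: 112.9 × $290 = $32,741.00
Law clerk: 130.7 × $140 = $18,298.00
Subtotal: $133,367.00
Less 14% discount: −$18,671.38
Total: $133,367.00 − $18,671.38 = $114,695.62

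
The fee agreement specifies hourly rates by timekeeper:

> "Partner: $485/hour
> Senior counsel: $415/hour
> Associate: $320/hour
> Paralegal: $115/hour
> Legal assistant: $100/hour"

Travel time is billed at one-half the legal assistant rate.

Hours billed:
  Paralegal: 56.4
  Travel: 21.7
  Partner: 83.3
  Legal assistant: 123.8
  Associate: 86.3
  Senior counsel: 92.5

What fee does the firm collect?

$126,355.00

Partner: 83.3 × $485 = $40,400.50
Senior counsel: 92.5 × $415 = $38,387.50
Associate: 86.3 × $320 = $27,616.00
Paralegal: 56.4 × $115 = $6,486.00
Legal assistant: 123.8 × $100 = $12,380.00
Subtotal: $40,400.50 + $38,387.50 + $27,616.00 + $6,486.00 + $12,380.00 = $125,270.00
Travel: 21.7 × ($100 ÷ 2) = 21.7 × $50.00 = $1,085.00
Total: $125,270.00 + $1,085.00 = $126,355.00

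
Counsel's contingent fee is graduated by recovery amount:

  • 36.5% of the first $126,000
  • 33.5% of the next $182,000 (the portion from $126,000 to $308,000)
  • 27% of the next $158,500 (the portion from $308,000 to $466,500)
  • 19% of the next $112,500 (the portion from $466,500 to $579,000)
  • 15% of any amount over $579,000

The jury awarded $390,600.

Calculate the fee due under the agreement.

$129,262.00

First $126,000 at 36.5% = $45,990.00
Next $182,000 at 33.5% = $60,970.00
Remaining $82,600 at 27% = $22,302.00
Fee: $45,990.00 + $60,970.00 + $22,302.00 = $129,262.00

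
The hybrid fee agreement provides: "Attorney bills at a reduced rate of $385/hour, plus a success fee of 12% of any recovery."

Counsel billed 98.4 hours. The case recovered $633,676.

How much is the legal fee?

Hourly: 98.4 × $385 = $37,884.00
Success fee: 12% of $633,676 = $76,041.12
Total: $37,884.00 + $76,041.12 = $113,925.12

$113,925.12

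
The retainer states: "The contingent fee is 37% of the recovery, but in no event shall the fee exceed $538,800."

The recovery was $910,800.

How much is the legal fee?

$336,996.00

37% of $910,800 = $336,996.00
That is under the $538,800 cap.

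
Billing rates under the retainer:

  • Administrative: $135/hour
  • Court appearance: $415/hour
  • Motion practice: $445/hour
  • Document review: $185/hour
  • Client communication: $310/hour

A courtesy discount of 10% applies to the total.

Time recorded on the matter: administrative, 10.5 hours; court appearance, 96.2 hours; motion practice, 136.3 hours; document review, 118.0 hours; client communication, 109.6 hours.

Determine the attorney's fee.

Administrative: 10.5 × $135 = $1,417.50
Court appearance: 96.2 × $415 = $39,923.00
Motion practice: 136.3 × $445 = $60,653.50
Document review: 118.0 × $185 = $21,830.00
Client communication: 109.6 × $310 = $33,976.00
Subtotal: $157,800.00
Less 10% discount: −$15,780.00
Total: $157,800.00 − $15,780.00 = $142,020.00

$142,020.00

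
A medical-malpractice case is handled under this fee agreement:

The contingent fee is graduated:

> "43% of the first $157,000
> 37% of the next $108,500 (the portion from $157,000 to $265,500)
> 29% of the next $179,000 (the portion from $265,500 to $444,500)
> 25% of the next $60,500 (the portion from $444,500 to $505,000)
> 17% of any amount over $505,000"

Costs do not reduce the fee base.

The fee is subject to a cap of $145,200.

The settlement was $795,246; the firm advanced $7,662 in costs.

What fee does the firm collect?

Fee base is the gross recovery, $795,246; costs are reimbursed separately.
First $157,000 at 43% = $67,510.00
Next $108,500 at 37% = $40,145.00
Next $179,000 at 29% = $51,910.00
Next $60,500 at 25% = $15,125.00
Remaining $290,246 at 17% = $49,341.82
Fee: $67,510.00 + $40,145.00 + $51,910.00 + $15,125.00 + $49,341.82 = $224,031.82
$224,031.82 exceeds the $145,200 cap, so the fee is capped at $145,200.00.

$145,200.00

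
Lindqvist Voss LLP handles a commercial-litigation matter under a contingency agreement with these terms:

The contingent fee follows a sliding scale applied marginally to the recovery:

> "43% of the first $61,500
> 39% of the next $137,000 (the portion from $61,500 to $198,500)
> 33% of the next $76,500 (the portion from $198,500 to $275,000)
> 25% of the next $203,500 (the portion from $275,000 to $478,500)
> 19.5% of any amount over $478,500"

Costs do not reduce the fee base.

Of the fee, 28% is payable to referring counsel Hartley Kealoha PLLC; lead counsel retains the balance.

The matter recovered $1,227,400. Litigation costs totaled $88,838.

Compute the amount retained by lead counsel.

Fee base is the gross recovery, $1,227,400; costs are reimbursed separately.
First $61,500 at 43% = $26,445.00
Next $137,000 at 39% = $53,430.00
Next $76,500 at 33% = $25,245.00
Next $203,500 at 25% = $50,875.00
Remaining $748,900 at 19.5% = $146,035.50
Fee: $26,445.00 + $53,430.00 + $25,245.00 + $50,875.00 + $146,035.50 = $302,030.50
Referral share: 28% of $302,030.50 = $84,568.54; lead counsel retains $302,030.50 − $84,568.54 = $217,461.96.

$217,461.96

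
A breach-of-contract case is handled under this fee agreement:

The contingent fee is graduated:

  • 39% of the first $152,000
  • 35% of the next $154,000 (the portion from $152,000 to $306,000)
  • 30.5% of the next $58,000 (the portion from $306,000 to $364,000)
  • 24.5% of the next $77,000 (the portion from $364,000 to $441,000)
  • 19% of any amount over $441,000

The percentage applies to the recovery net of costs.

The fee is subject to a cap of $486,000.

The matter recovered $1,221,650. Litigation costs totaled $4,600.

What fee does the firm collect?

Fee base (net of costs): $1,221,650 − $4,600 = $1,217,050
First $152,000 at 39% = $59,280.00
Next $154,000 at 35% = $53,900.00
Next $58,000 at 30.5% = $17,690.00
Next $77,000 at 24.5% = $18,865.00
Remaining $776,050 at 19% = $147,449.50
Fee: $59,280.00 + $53,900.00 + $17,690.00 + $18,865.00 + $147,449.50 = $297,184.50
$297,184.50 is under the $486,000 cap.

$297,184.50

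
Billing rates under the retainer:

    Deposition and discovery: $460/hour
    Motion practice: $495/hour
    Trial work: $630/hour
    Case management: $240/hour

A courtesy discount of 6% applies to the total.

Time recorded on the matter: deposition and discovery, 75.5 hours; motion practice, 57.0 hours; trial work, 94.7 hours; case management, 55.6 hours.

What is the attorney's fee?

Deposition and discovery: 75.5 × $460 = $34,730.00
Motion practice: 57.0 × $495 = $28,215.00
Trial work: 94.7 × $630 = $59,661.00
Case management: 55.6 × $240 = $13,344.00
Subtotal: $135,950.00
Less 6% discount: −$8,157.00
Total: $135,950.00 − $8,157.00 = $127,793.00

$127,793.00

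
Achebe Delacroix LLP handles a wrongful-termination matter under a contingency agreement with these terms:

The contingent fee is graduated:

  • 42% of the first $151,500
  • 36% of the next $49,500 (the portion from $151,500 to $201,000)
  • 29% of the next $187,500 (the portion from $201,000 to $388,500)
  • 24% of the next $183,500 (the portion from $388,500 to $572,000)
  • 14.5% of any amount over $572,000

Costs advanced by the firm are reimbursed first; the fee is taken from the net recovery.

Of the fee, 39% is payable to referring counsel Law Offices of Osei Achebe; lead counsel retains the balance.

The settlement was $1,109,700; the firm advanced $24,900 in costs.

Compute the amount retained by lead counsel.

Fee base (net of costs): $1,109,700 − $24,900 = $1,084,800
First $151,500 at 42% = $63,630.00
Next $49,500 at 36% = $17,820.00
Next $187,500 at 29% = $54,375.00
Next $183,500 at 24% = $44,040.00
Remaining $512,800 at 14.5% = $74,356.00
Fee: $63,630.00 + $17,820.00 + $54,375.00 + $44,040.00 + $74,356.00 = $254,221.00
Referral share: 39% of $254,221.00 = $99,146.19; lead counsel retains $254,221.00 − $99,146.19 = $155,074.81.

$155,074.81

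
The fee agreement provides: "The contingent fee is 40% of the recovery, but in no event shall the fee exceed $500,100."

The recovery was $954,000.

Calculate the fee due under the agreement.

$381,600.00

40% of $954,000 = $381,600.00
That is under the $500,100 cap.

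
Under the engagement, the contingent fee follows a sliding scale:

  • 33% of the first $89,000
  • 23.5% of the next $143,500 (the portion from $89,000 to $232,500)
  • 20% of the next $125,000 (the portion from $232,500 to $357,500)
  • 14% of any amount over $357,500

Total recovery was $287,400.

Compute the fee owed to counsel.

$74,072.50

First $89,000 at 33% = $29,370.00
Next $143,500 at 23.5% = $33,722.50
Remaining $54,900 at 20% = $10,980.00
Fee: $29,370.00 + $33,722.50 + $10,980.00 = $74,072.50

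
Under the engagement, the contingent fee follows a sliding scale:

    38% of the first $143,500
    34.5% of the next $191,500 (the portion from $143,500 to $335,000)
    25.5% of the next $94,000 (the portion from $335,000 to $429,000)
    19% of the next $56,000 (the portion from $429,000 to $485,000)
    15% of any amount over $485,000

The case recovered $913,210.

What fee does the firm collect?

First $143,500 at 38% = $54,530.00
Next $191,500 at 34.5% = $66,067.50
Next $94,000 at 25.5% = $23,970.00
Next $56,000 at 19% = $10,640.00
Remaining $428,210 at 15% = $64,231.50
Fee: $54,530.00 + $66,067.50 + $23,970.00 + $10,640.00 + $64,231.50 = $219,439.00

$219,439.00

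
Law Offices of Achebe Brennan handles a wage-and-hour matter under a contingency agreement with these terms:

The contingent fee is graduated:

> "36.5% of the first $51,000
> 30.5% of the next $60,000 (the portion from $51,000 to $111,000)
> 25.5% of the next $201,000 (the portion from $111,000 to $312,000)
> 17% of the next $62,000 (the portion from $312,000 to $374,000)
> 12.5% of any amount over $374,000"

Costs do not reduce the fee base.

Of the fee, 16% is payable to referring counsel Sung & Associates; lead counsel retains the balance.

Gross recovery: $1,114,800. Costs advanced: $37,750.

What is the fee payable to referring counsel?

Fee base is the gross recovery, $1,114,800; costs are reimbursed separately.
First $51,000 at 36.5% = $18,615.00
Next $60,000 at 30.5% = $18,300.00
Next $201,000 at 25.5% = $51,255.00
Next $62,000 at 17% = $10,540.00
Remaining $740,800 at 12.5% = $92,600.00
Fee: $18,615.00 + $18,300.00 + $51,255.00 + $10,540.00 + $92,600.00 = $191,310.00
Referral share: 16% of $191,310.00 = $30,609.60; lead counsel retains $191,310.00 − $30,609.60 = $160,700.40.

$30,609.60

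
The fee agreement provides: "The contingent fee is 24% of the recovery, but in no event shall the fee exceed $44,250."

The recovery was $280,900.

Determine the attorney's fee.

$44,250.00

24% of $280,900 = $67,416.00
That exceeds the $44,250 cap, so the fee is capped at $44,250.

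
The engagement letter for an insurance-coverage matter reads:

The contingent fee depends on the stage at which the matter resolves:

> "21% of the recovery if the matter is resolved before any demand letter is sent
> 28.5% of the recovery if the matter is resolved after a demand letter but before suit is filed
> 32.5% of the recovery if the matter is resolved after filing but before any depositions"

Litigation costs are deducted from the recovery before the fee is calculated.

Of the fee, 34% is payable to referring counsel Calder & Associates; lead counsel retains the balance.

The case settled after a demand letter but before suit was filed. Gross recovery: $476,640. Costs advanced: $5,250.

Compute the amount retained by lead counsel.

$88,668.46

Fee base (net of costs): $476,640 − $5,250 = $471,390
The matter settled after a demand letter but before suit was filed, so the 28.5% rate applies.
$471,390 × 28.5% = $134,346.15
Referral share: 34% of $134,346.15 = $45,677.69; lead counsel retains $134,346.15 − $45,677.69 = $88,668.46.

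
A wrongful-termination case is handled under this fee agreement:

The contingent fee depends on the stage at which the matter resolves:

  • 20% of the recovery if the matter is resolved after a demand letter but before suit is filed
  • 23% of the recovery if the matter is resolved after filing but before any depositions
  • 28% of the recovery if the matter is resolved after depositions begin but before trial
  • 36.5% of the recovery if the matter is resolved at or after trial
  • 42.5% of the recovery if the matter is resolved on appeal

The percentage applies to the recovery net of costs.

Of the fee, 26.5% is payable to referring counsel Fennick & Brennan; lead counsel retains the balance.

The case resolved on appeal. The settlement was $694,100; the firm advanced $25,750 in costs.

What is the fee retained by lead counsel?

$208,775.83

Fee base (net of costs): $694,100 − $25,750 = $668,350
The matter resolved on appeal, so the 42.5% rate applies.
$668,350 × 42.5% = $284,048.75
Referral share: 26.5% of $284,048.75 = $75,272.92; lead counsel retains $284,048.75 − $75,272.92 = $208,775.83.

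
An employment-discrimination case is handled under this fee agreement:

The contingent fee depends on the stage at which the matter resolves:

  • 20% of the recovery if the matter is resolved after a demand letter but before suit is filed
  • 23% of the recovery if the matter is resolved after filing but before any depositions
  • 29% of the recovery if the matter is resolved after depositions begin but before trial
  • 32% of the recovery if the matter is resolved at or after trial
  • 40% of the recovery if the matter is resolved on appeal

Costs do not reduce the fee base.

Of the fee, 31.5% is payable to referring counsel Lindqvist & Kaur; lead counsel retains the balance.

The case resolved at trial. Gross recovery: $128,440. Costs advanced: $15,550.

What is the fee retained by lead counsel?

Fee base is the gross recovery, $128,440; costs are reimbursed separately.
The matter resolved at trial, so the 32% rate applies.
$128,440 × 32% = $41,100.80
Referral share: 31.5% of $41,100.80 = $12,946.75; lead counsel retains $41,100.80 − $12,946.75 = $28,154.05.

$28,154.05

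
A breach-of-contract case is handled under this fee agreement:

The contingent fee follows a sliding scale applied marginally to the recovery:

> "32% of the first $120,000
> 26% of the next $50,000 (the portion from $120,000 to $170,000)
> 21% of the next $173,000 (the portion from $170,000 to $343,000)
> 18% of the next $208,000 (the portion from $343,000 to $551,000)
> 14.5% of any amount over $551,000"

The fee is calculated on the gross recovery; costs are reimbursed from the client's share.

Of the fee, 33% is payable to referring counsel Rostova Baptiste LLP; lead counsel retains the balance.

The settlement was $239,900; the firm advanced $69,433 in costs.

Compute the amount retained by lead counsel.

Fee base is the gross recovery, $239,900; costs are reimbursed separately.
First $120,000 at 32% = $38,400.00
Next $50,000 at 26% = $13,000.00
Remaining $69,900 at 21% = $14,679.00
Fee: $38,400.00 + $13,000.00 + $14,679.00 = $66,079.00
Referral share: 33% of $66,079.00 = $21,806.07; lead counsel retains $66,079.00 − $21,806.07 = $44,272.93.

$44,272.93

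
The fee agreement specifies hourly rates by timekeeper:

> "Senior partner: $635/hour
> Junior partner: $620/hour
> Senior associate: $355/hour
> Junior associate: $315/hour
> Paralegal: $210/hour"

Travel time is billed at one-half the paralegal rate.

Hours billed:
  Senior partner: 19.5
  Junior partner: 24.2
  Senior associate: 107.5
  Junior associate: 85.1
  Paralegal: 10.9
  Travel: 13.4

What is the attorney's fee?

Senior partner: 19.5 × $635 = $12,382.50
Junior partner: 24.2 × $620 = $15,004.00
Senior associate: 107.5 × $355 = $38,162.50
Junior associate: 85.1 × $315 = $26,806.50
Paralegal: 10.9 × $210 = $2,289.00
Subtotal: $12,382.50 + $15,004.00 + $38,162.50 + $26,806.50 + $2,289.00 = $94,644.50
Travel: 13.4 × ($210 ÷ 2) = 13.4 × $105.00 = $1,407.00
Total: $94,644.50 + $1,407.00 = $96,051.50

$96,051.50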